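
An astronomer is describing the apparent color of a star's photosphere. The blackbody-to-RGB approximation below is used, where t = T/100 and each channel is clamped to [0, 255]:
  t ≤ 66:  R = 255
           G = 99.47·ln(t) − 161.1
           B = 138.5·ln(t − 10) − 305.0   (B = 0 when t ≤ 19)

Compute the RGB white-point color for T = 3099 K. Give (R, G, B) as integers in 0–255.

t = 3099/100 = 30.99; the t ≤ 66 branch applies.
R = 255 by definition for t ≤ 66.
G = 99.47·ln 30.99 − 161.1 = 99.47·3.4337 − 161.1 = 180.447.
B = 138.5·ln(30.99 − 10) − 305.0 = 138.5·ln 20.99 − 305.0 = 138.5·3.0440 − 305.0 = 116.600.
Rounded: (255, 180, 117).

(255, 180, 117)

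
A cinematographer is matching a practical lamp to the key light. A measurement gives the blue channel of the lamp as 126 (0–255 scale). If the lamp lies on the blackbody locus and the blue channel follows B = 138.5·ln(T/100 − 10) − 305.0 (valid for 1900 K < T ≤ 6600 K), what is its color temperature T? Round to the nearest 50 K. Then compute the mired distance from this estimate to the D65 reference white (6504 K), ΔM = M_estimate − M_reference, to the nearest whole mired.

+154 mireds

ln(t − 10) = (126 + 305.0) / 138.5 = 3.1119.
t − 10 = e^3.1119 = 22.464, so t = 32.464.
T = 100·t = 3246 K → 3250 K to the nearest 50 K.
M_estimate = 10⁶/3250 = 307.69; M_reference = 10⁶/6504 = 153.75.
ΔM = 307.69 − 153.75 = 153.94 → +154 mireds.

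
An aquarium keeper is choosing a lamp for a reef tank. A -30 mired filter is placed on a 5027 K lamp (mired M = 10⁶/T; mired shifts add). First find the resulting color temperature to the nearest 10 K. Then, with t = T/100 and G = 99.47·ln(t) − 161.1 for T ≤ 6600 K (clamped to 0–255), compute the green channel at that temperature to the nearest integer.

M_in = 10⁶/5027 = 198.93; M_out = 198.93 + (-30) = 168.93.
T_out = 10⁶/168.93 = 5919.8 K → 5920 K; t = 59.2.
G = 99.47·ln 59.2 − 161.1 = 99.47·4.0809 − 161.1 = 244.829.
Rounded: 245.

245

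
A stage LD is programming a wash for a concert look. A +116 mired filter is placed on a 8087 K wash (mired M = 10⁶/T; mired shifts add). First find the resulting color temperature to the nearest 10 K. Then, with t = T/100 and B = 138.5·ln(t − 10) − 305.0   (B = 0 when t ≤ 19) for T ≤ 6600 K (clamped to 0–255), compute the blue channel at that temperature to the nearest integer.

174

M_in = 10⁶/8087 = 123.66; M_out = 123.66 + (+116) = 239.66.
T_out = 10⁶/239.66 = 4172.7 K → 4170 K; t = 41.7.
B = 138.5·ln(41.7 − 10) − 305.0 = 138.5·ln 31.7 − 305.0 = 138.5·3.4563 − 305.0 = 173.700.
Rounded: 174.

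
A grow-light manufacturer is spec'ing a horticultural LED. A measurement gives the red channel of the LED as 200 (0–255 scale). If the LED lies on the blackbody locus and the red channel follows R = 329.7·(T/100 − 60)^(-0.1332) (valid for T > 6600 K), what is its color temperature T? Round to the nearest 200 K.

10200 K

(t − 60)^(-0.1332) = 200/329.7 = 0.60661.
t − 60 = 0.60661^(1/-0.1332) = 0.60661^(-7.508) = 42.638, so t = 102.638.
T = 100·t = 10264 K → 10200 K to the nearest 200 K.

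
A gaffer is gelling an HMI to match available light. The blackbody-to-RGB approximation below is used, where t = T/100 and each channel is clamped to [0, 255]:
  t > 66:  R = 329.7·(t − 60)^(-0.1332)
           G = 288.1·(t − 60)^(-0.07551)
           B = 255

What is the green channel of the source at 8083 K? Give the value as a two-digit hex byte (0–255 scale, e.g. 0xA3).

0xE5

t = 8083/100 = 80.83; the t > 66 branch applies.
G = 288.1·(80.83 − 60)^(-0.07551) = 288.1·20.83^(-0.07551) = 288.1·0.79511 = 229.070.
Rounded: 229; in hex, 0xE5.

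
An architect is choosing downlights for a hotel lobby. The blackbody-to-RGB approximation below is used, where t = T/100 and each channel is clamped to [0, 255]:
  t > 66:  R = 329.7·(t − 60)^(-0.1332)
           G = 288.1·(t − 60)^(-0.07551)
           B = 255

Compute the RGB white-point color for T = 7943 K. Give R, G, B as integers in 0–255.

R=222, G=230, B=255

t = 7943/100 = 79.43; the t > 66 branch applies.
R = 329.7·(79.43 − 60)^(-0.1332) = 329.7·19.43^(-0.1332) = 329.7·0.67356 = 222.072.
G = 288.1·(79.43 − 60)^(-0.07551) = 288.1·19.43^(-0.07551) = 288.1·0.79930 = 230.277.
B = 255 by definition for t > 66.
Rounded: (222, 230, 255).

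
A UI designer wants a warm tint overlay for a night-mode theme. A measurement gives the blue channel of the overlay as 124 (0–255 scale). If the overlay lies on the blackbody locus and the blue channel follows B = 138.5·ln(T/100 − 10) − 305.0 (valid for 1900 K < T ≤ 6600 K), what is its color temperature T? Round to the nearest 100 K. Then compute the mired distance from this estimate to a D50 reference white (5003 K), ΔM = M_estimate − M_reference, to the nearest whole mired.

+113 mireds

ln(t − 10) = (124 + 305.0) / 138.5 = 3.0975.
t − 10 = e^3.0975 = 22.142, so t = 32.142.
T = 100·t = 3214 K → 3200 K to the nearest 100 K.
M_estimate = 10⁶/3200 = 312.50; M_reference = 10⁶/5003 = 199.88.
ΔM = 312.50 − 199.88 = 112.62 → +113 mireds.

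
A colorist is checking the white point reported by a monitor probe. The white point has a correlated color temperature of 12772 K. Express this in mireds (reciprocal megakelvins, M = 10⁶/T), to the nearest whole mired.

M = 10⁶ / 12772 = 78.296 → 78 mireds.

78 mireds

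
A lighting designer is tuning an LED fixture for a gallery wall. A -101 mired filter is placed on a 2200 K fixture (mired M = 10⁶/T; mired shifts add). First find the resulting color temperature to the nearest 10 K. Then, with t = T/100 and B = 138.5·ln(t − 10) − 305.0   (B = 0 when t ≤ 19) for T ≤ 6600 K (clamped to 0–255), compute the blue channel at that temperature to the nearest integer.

M_in = 10⁶/2200 = 454.55; M_out = 454.55 + (-101) = 353.55.
T_out = 10⁶/353.55 = 2828.5 K → 2830 K; t = 28.3.
B = 138.5·ln(28.3 − 10) − 305.0 = 138.5·ln 18.3 − 305.0 = 138.5·2.9069 − 305.0 = 97.606.
Rounded: 98.

98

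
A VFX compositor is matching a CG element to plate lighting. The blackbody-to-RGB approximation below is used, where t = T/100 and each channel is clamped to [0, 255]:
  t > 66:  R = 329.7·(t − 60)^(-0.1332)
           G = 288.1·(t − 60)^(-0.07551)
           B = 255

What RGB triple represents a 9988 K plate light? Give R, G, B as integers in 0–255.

R=202, G=218, B=255

t = 9988/100 = 99.88; the t > 66 branch applies.
R = 329.7·(99.88 − 60)^(-0.1332) = 329.7·39.88^(-0.1332) = 329.7·0.61204 = 201.789.
G = 288.1·(99.88 − 60)^(-0.07551) = 288.1·39.88^(-0.07551) = 288.1·0.75705 = 218.107.
B = 255 by definition for t > 66.
Rounded: (202, 218, 255).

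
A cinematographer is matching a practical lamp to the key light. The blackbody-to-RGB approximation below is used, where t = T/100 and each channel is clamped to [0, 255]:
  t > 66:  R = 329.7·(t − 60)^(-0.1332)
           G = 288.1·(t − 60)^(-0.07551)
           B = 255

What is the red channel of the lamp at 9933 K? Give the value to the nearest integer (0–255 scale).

t = 9933/100 = 99.33; the t > 66 branch applies.
R = 329.7·(99.33 − 60)^(-0.1332) = 329.7·39.33^(-0.1332) = 329.7·0.61317 = 202.163.
Rounded: 202.

202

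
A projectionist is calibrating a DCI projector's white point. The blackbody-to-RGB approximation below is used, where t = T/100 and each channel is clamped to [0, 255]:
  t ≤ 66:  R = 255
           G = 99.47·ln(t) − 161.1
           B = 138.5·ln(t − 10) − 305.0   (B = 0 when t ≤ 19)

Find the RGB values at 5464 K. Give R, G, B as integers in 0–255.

R=255, G=237, B=221

t = 5464/100 = 54.64; the t ≤ 66 branch applies.
R = 255 by definition for t ≤ 66.
G = 99.47·ln 54.64 − 161.1 = 99.47·4.0008 − 161.1 = 236.856.
B = 138.5·ln(54.64 − 10) − 305.0 = 138.5·ln 44.64 − 305.0 = 138.5·3.7986 − 305.0 = 221.110.
Rounded: (255, 237, 221).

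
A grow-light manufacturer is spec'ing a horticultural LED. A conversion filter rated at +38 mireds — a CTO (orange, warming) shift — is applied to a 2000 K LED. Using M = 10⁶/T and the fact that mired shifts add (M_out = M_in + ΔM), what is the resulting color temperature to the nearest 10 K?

M_in = 10⁶/2000 = 500.00 mireds.
M_out = 500.00 + (+38) = 538.00 mireds.
T_out = 10⁶/538.00 = 1858.7 K → 1860 K.

1860 K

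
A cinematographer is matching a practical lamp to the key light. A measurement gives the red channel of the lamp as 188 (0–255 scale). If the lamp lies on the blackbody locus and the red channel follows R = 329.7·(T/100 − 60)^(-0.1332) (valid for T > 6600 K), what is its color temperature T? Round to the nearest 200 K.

(t − 60)^(-0.1332) = 188/329.7 = 0.57022.
t − 60 = 0.57022^(1/-0.1332) = 0.57022^(-7.508) = 67.848, so t = 127.848.
T = 100·t = 12785 K → 12800 K to the nearest 200 K.

12800 K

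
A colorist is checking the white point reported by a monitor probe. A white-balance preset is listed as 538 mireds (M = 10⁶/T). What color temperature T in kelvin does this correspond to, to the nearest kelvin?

T = 10⁶ / 538 = 1858.74 K → 1859 K.

1859 K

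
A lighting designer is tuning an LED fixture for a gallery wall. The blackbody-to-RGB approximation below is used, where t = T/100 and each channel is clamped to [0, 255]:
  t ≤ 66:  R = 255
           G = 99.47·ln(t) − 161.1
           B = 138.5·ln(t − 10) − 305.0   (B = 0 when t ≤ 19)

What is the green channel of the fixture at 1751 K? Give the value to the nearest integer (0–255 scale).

124

t = 1751/100 = 17.51; the t ≤ 66 branch applies.
G = 99.47·ln 17.51 − 161.1 = 99.47·2.8628 − 161.1 = 123.660.
Rounded: 124.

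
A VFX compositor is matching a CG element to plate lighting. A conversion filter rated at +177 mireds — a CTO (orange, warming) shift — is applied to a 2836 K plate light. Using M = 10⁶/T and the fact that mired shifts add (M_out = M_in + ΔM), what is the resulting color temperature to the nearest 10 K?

1890 K

M_in = 10⁶/2836 = 352.61 mireds.
M_out = 352.61 + (+177) = 529.61 mireds.
T_out = 10⁶/529.61 = 1888.2 K → 1890 K.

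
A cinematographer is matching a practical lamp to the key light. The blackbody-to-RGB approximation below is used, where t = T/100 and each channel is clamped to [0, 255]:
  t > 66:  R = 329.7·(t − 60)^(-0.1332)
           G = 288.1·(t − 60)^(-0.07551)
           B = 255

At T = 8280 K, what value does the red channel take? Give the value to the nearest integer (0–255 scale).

t = 8280/100 = 82.8; the t > 66 branch applies.
R = 329.7·(82.8 − 60)^(-0.1332) = 329.7·22.8^(-0.1332) = 329.7·0.65936 = 217.391.
Rounded: 217.

217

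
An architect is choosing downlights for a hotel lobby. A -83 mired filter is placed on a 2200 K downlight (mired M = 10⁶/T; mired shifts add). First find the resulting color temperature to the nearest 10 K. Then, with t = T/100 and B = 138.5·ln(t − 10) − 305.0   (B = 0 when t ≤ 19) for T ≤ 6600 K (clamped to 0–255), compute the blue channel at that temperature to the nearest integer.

M_in = 10⁶/2200 = 454.55; M_out = 454.55 + (-83) = 371.55.
T_out = 10⁶/371.55 = 2691.5 K → 2690 K; t = 26.9.
B = 138.5·ln(26.9 − 10) − 305.0 = 138.5·ln 16.9 − 305.0 = 138.5·2.8273 − 305.0 = 86.583.
Rounded: 87.

87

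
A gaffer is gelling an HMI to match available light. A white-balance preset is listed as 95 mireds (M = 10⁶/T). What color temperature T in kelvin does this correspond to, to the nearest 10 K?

T = 10⁶ / 95 = 10526.32 K → 10530 K.

10530 K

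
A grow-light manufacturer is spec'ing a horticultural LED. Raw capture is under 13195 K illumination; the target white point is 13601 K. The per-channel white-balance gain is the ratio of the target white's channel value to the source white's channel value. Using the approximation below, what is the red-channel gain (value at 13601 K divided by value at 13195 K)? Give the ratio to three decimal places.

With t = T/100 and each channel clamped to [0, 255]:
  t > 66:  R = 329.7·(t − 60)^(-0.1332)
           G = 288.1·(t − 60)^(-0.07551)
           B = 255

0.993

At 13195 K (t = 131.95):
  R = 329.7·(131.95 − 60)^(-0.1332) = 329.7·71.95^(-0.1332) = 329.7·0.56577 = 186.536.
At 13601 K (t = 136.01):
  R = 329.7·(136.01 − 60)^(-0.1332) = 329.7·76.01^(-0.1332) = 329.7·0.56165 = 185.177.
Gain = 185.177 / 186.536 = 0.9927 → 0.993.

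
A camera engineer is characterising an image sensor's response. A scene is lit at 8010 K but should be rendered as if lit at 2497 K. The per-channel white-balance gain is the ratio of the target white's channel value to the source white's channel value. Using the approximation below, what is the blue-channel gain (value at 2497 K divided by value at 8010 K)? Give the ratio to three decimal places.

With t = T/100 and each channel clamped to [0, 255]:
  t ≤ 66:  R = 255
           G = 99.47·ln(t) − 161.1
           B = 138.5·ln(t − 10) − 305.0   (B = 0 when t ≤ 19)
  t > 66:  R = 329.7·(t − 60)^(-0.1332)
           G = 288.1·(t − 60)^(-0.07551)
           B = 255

At 8010 K (t = 80.1):
  B = 255 by definition for t > 66.
At 2497 K (t = 24.97):
  B = 138.5·ln(24.97 − 10) − 305.0 = 138.5·ln 14.97 − 305.0 = 138.5·2.7060 − 305.0 = 69.788.
Gain = 69.788 / 255.000 = 0.2737 → 0.274.

0.274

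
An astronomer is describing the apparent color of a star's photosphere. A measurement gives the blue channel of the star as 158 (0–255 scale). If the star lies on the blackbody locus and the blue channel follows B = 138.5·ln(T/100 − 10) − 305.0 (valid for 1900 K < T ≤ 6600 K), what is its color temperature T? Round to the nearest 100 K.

3800 K

ln(t − 10) = (158 + 305.0) / 138.5 = 3.3430.
t − 10 = e^3.3430 = 28.303, so t = 38.303.
T = 100·t = 3830 K → 3800 K to the nearest 100 K.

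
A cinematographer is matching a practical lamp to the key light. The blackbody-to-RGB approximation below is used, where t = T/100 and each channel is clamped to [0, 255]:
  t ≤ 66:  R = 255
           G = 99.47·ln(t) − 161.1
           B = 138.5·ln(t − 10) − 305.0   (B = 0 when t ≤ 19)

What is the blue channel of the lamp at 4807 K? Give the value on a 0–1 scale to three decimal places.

0.781

t = 4807/100 = 48.07; the t ≤ 66 branch applies.
B = 138.5·ln(48.07 − 10) − 305.0 = 138.5·ln 38.07 − 305.0 = 138.5·3.6394 − 305.0 = 199.061.
On a 0–1 scale: 199.061/255 = 0.7806 → 0.781.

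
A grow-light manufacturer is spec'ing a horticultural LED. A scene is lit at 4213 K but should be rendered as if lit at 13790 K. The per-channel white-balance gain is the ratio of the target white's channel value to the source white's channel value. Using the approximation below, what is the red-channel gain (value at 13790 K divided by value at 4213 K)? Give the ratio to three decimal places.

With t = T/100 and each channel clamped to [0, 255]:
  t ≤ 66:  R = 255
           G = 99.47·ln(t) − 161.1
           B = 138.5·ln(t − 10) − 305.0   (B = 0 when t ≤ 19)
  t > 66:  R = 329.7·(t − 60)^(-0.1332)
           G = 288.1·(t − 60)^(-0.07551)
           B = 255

0.724

At 4213 K (t = 42.13):
  R = 255 by definition for t ≤ 66.
At 13790 K (t = 137.9):
  R = 329.7·(137.9 − 60)^(-0.1332) = 329.7·77.9^(-0.1332) = 329.7·0.55982 = 184.572.
Gain = 184.572 / 255.000 = 0.7238 → 0.724.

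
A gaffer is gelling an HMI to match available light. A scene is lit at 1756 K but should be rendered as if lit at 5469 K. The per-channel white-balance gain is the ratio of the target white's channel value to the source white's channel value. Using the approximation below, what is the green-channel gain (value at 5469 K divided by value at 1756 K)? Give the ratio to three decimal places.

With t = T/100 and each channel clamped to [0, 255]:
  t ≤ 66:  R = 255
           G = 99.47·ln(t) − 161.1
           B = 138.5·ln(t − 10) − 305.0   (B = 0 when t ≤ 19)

At 1756 K (t = 17.56):
  G = 99.47·ln 17.56 − 161.1 = 99.47·2.8656 − 161.1 = 123.944.
At 5469 K (t = 54.69):
  G = 99.47·ln 54.69 − 161.1 = 99.47·4.0017 − 161.1 = 236.947.
Gain = 236.947 / 123.944 = 1.9117 → 1.912.

1.912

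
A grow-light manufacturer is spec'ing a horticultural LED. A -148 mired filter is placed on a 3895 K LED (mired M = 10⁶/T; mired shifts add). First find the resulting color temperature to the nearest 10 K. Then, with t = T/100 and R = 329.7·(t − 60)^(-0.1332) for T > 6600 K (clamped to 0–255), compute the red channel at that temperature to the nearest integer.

M_in = 10⁶/3895 = 256.74; M_out = 256.74 + (-148) = 108.74.
T_out = 10⁶/108.74 = 9196.3 K → 9200 K; t = 92.
R = 329.7·(92 − 60)^(-0.1332) = 329.7·32^(-0.1332) = 329.7·0.63025 = 207.794.
Rounded: 208.

208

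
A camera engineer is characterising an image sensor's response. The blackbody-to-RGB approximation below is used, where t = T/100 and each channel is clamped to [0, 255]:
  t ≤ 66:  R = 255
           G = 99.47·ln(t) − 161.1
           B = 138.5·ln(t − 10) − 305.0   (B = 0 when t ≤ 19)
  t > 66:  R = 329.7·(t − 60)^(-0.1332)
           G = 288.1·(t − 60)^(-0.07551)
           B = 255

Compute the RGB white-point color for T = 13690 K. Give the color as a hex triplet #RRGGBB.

#B9D0FF

t = 13690/100 = 136.9; the t > 66 branch applies.
R = 329.7·(136.9 − 60)^(-0.1332) = 329.7·76.9^(-0.1332) = 329.7·0.56078 = 184.890.
G = 288.1·(136.9 − 60)^(-0.07551) = 288.1·76.9^(-0.07551) = 288.1·0.72043 = 207.557.
B = 255 by definition for t > 66.
Rounded: (185, 208, 255).
In hex: #B9D0FF.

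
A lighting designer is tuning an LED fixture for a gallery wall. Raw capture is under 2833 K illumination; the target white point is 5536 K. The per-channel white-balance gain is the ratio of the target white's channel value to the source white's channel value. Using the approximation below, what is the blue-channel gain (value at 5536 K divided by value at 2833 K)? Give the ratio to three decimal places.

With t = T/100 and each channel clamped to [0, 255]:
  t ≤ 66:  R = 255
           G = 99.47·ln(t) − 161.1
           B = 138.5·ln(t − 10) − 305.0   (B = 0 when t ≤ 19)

2.283

At 2833 K (t = 28.33):
  B = 138.5·ln(28.33 − 10) − 305.0 = 138.5·ln 18.33 − 305.0 = 138.5·2.9085 − 305.0 = 97.833.
At 5536 K (t = 55.36):
  B = 138.5·ln(55.36 − 10) − 305.0 = 138.5·ln 45.36 − 305.0 = 138.5·3.8146 − 305.0 = 223.326.
Gain = 223.326 / 97.833 = 2.2827 → 2.283.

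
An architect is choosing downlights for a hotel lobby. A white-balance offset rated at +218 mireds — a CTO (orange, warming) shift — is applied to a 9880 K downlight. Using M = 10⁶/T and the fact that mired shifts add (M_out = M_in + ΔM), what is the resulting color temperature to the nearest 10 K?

3130 K

M_in = 10⁶/9880 = 101.21 mireds.
M_out = 101.21 + (+218) = 319.21 mireds.
T_out = 10⁶/319.21 = 3132.7 K → 3130 K.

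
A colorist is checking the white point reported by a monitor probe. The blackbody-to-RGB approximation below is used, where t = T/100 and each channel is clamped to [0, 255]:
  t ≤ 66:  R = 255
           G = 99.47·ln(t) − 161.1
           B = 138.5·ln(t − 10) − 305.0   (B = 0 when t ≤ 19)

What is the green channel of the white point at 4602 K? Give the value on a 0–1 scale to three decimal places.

0.862

t = 4602/100 = 46.02; the t ≤ 66 branch applies.
G = 99.47·ln 46.02 − 161.1 = 99.47·3.8291 − 161.1 = 219.778.
On a 0–1 scale: 219.778/255 = 0.8619 → 0.862.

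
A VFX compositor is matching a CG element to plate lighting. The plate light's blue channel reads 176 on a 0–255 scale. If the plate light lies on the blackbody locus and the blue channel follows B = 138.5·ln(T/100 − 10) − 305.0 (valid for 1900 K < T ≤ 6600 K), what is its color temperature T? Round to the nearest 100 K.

ln(t − 10) = (176 + 305.0) / 138.5 = 3.4729.
t − 10 = e^3.4729 = 32.231, so t = 42.231.
T = 100·t = 4223 K → 4200 K to the nearest 100 K.

4200 K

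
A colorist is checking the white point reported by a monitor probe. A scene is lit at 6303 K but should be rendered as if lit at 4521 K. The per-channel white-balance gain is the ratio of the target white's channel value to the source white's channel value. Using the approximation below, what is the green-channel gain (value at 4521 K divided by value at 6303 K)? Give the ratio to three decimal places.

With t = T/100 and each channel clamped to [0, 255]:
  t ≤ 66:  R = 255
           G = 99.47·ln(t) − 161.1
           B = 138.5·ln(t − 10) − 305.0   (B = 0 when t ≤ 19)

0.868

At 6303 K (t = 63.03):
  G = 99.47·ln 63.03 − 161.1 = 99.47·4.1436 − 161.1 = 251.065.
At 4521 K (t = 45.21):
  G = 99.47·ln 45.21 − 161.1 = 99.47·3.8113 − 161.1 = 218.012.
Gain = 218.012 / 251.065 = 0.8683 → 0.868.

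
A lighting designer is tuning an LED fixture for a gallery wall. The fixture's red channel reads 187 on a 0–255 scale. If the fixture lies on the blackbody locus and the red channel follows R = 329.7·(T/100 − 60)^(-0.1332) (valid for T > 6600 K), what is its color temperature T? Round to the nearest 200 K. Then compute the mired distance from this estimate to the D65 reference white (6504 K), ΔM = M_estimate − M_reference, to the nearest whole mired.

(t − 60)^(-0.1332) = 187/329.7 = 0.56718.
t − 60 = 0.56718^(1/-0.1332) = 0.56718^(-7.508) = 70.620, so t = 130.620.
T = 100·t = 13062 K → 13000 K to the nearest 200 K.
M_estimate = 10⁶/13000 = 76.92; M_reference = 10⁶/6504 = 153.75.
ΔM = 76.92 − 153.75 = -76.83 → -77 mireds.

-77 mireds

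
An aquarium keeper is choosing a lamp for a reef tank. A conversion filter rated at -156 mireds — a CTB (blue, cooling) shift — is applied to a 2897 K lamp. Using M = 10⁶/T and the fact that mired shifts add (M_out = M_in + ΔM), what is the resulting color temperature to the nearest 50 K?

M_in = 10⁶/2897 = 345.18 mireds.
M_out = 345.18 + (-156) = 189.18 mireds.
T_out = 10⁶/189.18 = 5285.8 K → 5300 K.

5300 K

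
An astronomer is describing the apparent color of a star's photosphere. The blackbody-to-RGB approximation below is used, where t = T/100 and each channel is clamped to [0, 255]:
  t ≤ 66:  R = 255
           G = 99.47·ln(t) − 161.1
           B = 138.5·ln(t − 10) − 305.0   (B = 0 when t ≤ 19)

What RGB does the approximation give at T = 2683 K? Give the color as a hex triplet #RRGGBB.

t = 2683/100 = 26.83; the t ≤ 66 branch applies.
R = 255 by definition for t ≤ 66.
G = 99.47·ln 26.83 − 161.1 = 99.47·3.2895 − 161.1 = 166.109.
B = 138.5·ln(26.83 − 10) − 305.0 = 138.5·ln 16.83 − 305.0 = 138.5·2.8232 − 305.0 = 86.008.
Rounded: (255, 166, 86).
In hex: #FFA656.

#FFA656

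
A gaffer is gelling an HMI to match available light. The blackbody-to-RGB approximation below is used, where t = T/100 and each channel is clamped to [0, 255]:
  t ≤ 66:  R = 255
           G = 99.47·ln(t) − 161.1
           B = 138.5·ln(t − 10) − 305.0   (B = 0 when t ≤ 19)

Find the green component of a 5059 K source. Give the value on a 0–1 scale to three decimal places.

0.899

t = 5059/100 = 50.59; the t ≤ 66 branch applies.
G = 99.47·ln 50.59 − 161.1 = 99.47·3.9238 − 161.1 = 229.196.
On a 0–1 scale: 229.196/255 = 0.8988 → 0.899.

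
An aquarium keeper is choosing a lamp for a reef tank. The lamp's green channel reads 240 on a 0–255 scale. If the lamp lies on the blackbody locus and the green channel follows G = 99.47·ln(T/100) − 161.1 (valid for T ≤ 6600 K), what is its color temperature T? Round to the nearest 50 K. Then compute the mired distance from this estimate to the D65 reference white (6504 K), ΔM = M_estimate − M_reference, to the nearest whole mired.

+23 mireds

ln t = (240 + 161.1) / 99.47 = 4.0324.
t = e^4.0324 = 56.394.
T = 100·t = 5639 K → 5650 K to the nearest 50 K.
M_estimate = 10⁶/5650 = 176.99; M_reference = 10⁶/6504 = 153.75.
ΔM = 176.99 − 153.75 = 23.24 → +23 mireds.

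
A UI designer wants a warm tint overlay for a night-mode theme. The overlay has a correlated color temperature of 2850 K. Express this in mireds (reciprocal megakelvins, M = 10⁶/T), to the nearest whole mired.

351 mireds

M = 10⁶ / 2850 = 350.877 → 351 mireds.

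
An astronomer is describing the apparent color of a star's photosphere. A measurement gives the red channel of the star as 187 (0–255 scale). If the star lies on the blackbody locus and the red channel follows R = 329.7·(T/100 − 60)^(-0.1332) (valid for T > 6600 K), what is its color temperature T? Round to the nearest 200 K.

(t − 60)^(-0.1332) = 187/329.7 = 0.56718.
t − 60 = 0.56718^(1/-0.1332) = 0.56718^(-7.508) = 70.620, so t = 130.620.
T = 100·t = 13062 K → 13000 K to the nearest 200 K.

13000 K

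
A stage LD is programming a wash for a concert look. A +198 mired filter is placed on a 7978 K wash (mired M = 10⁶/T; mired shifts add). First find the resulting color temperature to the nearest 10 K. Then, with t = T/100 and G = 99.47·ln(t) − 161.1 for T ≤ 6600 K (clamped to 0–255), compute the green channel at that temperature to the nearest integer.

M_in = 10⁶/7978 = 125.34; M_out = 125.34 + (+198) = 323.34.
T_out = 10⁶/323.34 = 3092.7 K → 3090 K; t = 30.9.
G = 99.47·ln 30.9 − 161.1 = 99.47·3.4308 − 161.1 = 180.157.
Rounded: 180.

180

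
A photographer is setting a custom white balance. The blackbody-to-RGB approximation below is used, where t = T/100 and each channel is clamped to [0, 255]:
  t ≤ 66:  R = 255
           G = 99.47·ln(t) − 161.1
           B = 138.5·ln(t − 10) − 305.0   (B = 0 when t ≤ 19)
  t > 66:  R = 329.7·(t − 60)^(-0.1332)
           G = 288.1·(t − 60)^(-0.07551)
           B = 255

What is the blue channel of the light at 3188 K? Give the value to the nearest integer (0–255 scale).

122

t = 3188/100 = 31.88; the t ≤ 66 branch applies.
B = 138.5·ln(31.88 − 10) − 305.0 = 138.5·ln 21.88 − 305.0 = 138.5·3.0856 − 305.0 = 122.352.
Rounded: 122.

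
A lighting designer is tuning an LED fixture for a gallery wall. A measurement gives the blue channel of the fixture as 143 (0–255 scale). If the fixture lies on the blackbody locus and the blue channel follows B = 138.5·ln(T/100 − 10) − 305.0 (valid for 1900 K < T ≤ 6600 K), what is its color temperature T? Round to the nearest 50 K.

3550 K

ln(t − 10) = (143 + 305.0) / 138.5 = 3.2347.
t − 10 = e^3.2347 = 25.398, so t = 35.398.
T = 100·t = 3540 K → 3550 K to the nearest 50 K.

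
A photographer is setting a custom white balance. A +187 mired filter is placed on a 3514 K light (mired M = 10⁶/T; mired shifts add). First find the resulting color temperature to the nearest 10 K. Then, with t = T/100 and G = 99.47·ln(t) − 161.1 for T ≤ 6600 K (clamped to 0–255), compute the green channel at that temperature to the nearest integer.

M_in = 10⁶/3514 = 284.58; M_out = 284.58 + (+187) = 471.58.
T_out = 10⁶/471.58 = 2120.5 K → 2120 K; t = 21.2.
G = 99.47·ln 21.2 − 161.1 = 99.47·3.0540 − 161.1 = 142.681.
Rounded: 143.

143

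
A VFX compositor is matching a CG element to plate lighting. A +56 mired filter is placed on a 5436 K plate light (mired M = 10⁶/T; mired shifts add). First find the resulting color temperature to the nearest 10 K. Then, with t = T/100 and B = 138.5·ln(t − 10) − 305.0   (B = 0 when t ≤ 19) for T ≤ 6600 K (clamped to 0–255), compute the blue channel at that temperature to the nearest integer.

174

M_in = 10⁶/5436 = 183.96; M_out = 183.96 + (+56) = 239.96.
T_out = 10⁶/239.96 = 4167.4 K → 4170 K; t = 41.7.
B = 138.5·ln(41.7 − 10) − 305.0 = 138.5·ln 31.7 − 305.0 = 138.5·3.4563 − 305.0 = 173.700.
Rounded: 174.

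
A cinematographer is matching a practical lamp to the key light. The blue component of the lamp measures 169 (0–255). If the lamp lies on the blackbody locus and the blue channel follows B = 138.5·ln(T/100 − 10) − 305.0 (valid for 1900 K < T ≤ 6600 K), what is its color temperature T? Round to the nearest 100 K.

4100 K

ln(t − 10) = (169 + 305.0) / 138.5 = 3.4224.
t − 10 = e^3.4224 = 30.642, so t = 40.642.
T = 100·t = 4064 K → 4100 K to the nearest 100 K.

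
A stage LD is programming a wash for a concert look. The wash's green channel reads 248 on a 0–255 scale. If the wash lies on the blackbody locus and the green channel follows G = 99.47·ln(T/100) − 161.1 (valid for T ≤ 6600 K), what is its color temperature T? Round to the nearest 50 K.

6100 K

ln t = (248 + 161.1) / 99.47 = 4.1128.
t = e^4.1128 = 61.117.
T = 100·t = 6112 K → 6100 K to the nearest 50 K.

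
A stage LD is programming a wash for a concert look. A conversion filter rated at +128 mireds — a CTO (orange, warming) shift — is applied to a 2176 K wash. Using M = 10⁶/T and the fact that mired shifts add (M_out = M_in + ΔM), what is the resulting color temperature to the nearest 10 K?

1700 K

M_in = 10⁶/2176 = 459.56 mireds.
M_out = 459.56 + (+128) = 587.56 mireds.
T_out = 10⁶/587.56 = 1702.0 K → 1700 K.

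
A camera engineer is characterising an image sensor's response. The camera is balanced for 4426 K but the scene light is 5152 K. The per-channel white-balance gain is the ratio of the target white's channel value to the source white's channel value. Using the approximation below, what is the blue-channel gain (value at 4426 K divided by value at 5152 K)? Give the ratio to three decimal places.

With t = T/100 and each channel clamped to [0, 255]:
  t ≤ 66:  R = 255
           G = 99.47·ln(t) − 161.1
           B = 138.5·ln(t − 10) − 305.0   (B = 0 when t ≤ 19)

0.874

At 5152 K (t = 51.52):
  B = 138.5·ln(51.52 − 10) − 305.0 = 138.5·ln 41.52 − 305.0 = 138.5·3.7262 − 305.0 = 211.075.
At 4426 K (t = 44.26):
  B = 138.5·ln(44.26 − 10) − 305.0 = 138.5·ln 34.26 − 305.0 = 138.5·3.5340 − 305.0 = 184.456.
Gain = 184.456 / 211.075 = 0.8739 → 0.874.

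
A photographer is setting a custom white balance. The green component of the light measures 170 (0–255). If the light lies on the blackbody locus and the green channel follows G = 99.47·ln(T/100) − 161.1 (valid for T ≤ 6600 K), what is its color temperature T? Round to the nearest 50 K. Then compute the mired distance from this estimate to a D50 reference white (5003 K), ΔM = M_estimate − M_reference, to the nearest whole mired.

+157 mireds

ln t = (170 + 161.1) / 99.47 = 3.3286.
t = e^3.3286 = 27.900.
T = 100·t = 2790 K → 2800 K to the nearest 50 K.
M_estimate = 10⁶/2800 = 357.14; M_reference = 10⁶/5003 = 199.88.
ΔM = 357.14 − 199.88 = 157.26 → +157 mireds.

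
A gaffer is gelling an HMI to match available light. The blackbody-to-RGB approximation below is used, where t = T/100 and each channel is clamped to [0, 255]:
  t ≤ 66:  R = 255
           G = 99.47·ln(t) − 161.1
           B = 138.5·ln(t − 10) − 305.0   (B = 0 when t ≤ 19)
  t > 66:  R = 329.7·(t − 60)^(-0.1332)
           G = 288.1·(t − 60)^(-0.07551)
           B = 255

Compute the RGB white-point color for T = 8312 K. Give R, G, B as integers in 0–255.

R=217, G=227, B=255

t = 8312/100 = 83.12; the t > 66 branch applies.
R = 329.7·(83.12 − 60)^(-0.1332) = 329.7·23.12^(-0.1332) = 329.7·0.65814 = 216.988.
G = 288.1·(83.12 − 60)^(-0.07551) = 288.1·23.12^(-0.07551) = 288.1·0.78887 = 227.273.
B = 255 by definition for t > 66.
Rounded: (217, 227, 255).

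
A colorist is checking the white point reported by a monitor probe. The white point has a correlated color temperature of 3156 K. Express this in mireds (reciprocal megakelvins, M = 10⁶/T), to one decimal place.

M = 10⁶ / 3156 = 316.857 → 316.9 mireds.

316.9 mireds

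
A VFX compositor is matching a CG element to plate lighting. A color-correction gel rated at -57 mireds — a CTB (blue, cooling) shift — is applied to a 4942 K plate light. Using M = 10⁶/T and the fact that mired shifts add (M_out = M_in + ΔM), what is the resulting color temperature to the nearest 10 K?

M_in = 10⁶/4942 = 202.35 mireds.
M_out = 202.35 + (-57) = 145.35 mireds.
T_out = 10⁶/145.35 = 6880.1 K → 6880 K.

6880 K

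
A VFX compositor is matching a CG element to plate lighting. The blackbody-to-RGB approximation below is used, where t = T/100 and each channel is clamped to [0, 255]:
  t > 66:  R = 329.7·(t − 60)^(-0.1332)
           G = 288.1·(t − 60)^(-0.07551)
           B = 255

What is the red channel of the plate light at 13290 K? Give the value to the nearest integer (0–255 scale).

t = 13290/100 = 132.9; the t > 66 branch applies.
R = 329.7·(132.9 − 60)^(-0.1332) = 329.7·72.9^(-0.1332) = 329.7·0.56479 = 186.210.
Rounded: 186.

186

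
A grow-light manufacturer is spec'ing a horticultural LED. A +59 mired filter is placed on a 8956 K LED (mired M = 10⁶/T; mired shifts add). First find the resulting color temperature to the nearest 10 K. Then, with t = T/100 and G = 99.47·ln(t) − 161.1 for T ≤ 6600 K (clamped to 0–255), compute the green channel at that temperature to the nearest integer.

M_in = 10⁶/8956 = 111.66; M_out = 111.66 + (+59) = 170.66.
T_out = 10⁶/170.66 = 5859.7 K → 5860 K; t = 58.6.
G = 99.47·ln 58.6 − 161.1 = 99.47·4.0707 − 161.1 = 243.816.
Rounded: 244.

244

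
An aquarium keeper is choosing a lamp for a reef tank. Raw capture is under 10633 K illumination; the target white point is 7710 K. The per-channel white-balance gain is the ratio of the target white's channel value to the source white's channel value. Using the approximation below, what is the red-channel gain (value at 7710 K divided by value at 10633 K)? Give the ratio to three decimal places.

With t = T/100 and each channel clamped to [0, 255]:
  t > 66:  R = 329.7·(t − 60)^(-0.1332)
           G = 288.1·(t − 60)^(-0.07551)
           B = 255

1.142

At 10633 K (t = 106.33):
  R = 329.7·(106.33 − 60)^(-0.1332) = 329.7·46.33^(-0.1332) = 329.7·0.59994 = 197.800.
At 7710 K (t = 77.1):
  R = 329.7·(77.1 − 60)^(-0.1332) = 329.7·17.1^(-0.1332) = 329.7·0.68512 = 225.883.
Gain = 225.883 / 197.800 = 1.1420 → 1.142.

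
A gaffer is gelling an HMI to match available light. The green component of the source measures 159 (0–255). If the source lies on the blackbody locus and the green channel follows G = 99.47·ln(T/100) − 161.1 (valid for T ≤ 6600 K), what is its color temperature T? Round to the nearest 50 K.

2500 K

ln t = (159 + 161.1) / 99.47 = 3.2181.
t = e^3.2181 = 24.980.
T = 100·t = 2498 K → 2500 K to the nearest 50 K.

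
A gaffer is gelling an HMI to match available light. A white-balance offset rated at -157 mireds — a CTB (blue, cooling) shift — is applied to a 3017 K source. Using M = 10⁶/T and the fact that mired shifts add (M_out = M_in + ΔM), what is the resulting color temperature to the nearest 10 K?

5730 K

M_in = 10⁶/3017 = 331.46 mireds.
M_out = 331.46 + (-157) = 174.46 mireds.
T_out = 10⁶/174.46 = 5732.1 K → 5730 K.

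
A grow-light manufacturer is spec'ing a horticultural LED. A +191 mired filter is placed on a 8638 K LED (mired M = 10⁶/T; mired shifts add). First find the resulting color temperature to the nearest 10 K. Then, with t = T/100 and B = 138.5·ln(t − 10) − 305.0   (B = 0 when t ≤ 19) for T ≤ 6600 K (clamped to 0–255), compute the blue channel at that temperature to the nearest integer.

127

M_in = 10⁶/8638 = 115.77; M_out = 115.77 + (+191) = 306.77.
T_out = 10⁶/306.77 = 3259.8 K → 3260 K; t = 32.6.
B = 138.5·ln(32.6 − 10) − 305.0 = 138.5·ln 22.6 − 305.0 = 138.5·3.1179 − 305.0 = 126.836.
Rounded: 127.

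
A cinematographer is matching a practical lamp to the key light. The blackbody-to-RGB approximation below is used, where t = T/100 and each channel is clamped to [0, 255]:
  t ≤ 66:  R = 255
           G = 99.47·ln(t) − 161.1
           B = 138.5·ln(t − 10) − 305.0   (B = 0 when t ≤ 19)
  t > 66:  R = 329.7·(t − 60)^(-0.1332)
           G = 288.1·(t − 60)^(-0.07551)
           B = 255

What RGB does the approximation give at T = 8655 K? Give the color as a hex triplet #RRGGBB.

t = 8655/100 = 86.55; the t > 66 branch applies.
R = 329.7·(86.55 − 60)^(-0.1332) = 329.7·26.55^(-0.1332) = 329.7·0.64612 = 213.026.
G = 288.1·(86.55 − 60)^(-0.07551) = 288.1·26.55^(-0.07551) = 288.1·0.78067 = 224.912.
B = 255 by definition for t > 66.
Rounded: (213, 225, 255).
In hex: #D5E1FF.

#D5E1FF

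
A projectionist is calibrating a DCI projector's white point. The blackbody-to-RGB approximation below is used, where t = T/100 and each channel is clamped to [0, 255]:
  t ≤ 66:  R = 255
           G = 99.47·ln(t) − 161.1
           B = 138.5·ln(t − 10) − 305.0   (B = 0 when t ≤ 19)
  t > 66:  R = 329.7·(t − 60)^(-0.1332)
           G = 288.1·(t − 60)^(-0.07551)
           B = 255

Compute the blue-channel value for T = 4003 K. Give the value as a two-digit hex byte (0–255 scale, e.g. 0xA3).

t = 4003/100 = 40.03; the t ≤ 66 branch applies.
B = 138.5·ln(40.03 − 10) − 305.0 = 138.5·ln 30.03 − 305.0 = 138.5·3.4022 − 305.0 = 166.204.
Rounded: 166; in hex, 0xA6.

0xA6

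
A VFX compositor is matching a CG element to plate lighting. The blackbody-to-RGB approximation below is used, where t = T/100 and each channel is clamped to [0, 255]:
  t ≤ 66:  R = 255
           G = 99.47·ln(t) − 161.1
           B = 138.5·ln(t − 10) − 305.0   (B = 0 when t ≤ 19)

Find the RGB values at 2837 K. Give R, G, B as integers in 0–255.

t = 2837/100 = 28.37; the t ≤ 66 branch applies.
R = 255 by definition for t ≤ 66.
G = 99.47·ln 28.37 − 161.1 = 99.47·3.3453 − 161.1 = 171.660.
B = 138.5·ln(28.37 − 10) − 305.0 = 138.5·ln 18.37 − 305.0 = 138.5·2.9107 − 305.0 = 98.135.
Rounded: (255, 172, 98).

R=255, G=172, B=98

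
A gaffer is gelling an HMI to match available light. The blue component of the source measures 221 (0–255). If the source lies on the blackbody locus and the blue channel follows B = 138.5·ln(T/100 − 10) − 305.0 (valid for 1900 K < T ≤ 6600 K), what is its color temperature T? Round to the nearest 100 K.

ln(t − 10) = (221 + 305.0) / 138.5 = 3.7978.
t − 10 = e^3.7978 = 44.604, so t = 54.604.
T = 100·t = 5460 K → 5500 K to the nearest 100 K.

5500 K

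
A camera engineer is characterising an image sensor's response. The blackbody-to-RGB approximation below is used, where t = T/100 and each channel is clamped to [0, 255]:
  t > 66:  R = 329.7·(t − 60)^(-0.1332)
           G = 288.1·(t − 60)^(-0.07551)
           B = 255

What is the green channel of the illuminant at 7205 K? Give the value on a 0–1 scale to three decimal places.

0.936

t = 7205/100 = 72.05; the t > 66 branch applies.
G = 288.1·(72.05 − 60)^(-0.07551) = 288.1·12.05^(-0.07551) = 288.1·0.82866 = 238.736.
On a 0–1 scale: 238.736/255 = 0.9362 → 0.936.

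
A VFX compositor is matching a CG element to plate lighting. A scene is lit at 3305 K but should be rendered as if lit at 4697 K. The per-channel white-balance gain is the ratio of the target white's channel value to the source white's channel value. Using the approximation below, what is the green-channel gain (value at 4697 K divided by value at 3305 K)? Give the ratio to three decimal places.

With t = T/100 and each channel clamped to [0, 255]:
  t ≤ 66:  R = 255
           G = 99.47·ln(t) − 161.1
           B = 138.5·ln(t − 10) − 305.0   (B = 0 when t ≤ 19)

At 3305 K (t = 33.05):
  G = 99.47·ln 33.05 − 161.1 = 99.47·3.4980 − 161.1 = 186.848.
At 4697 K (t = 46.97):
  G = 99.47·ln 46.97 − 161.1 = 99.47·3.8495 − 161.1 = 221.811.
Gain = 221.811 / 186.848 = 1.1871 → 1.187.

1.187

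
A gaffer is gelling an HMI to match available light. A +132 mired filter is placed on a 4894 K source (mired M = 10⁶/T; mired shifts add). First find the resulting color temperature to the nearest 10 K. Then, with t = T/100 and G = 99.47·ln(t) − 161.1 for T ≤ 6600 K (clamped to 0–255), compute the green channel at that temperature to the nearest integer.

176

M_in = 10⁶/4894 = 204.33; M_out = 204.33 + (+132) = 336.33.
T_out = 10⁶/336.33 = 2973.3 K → 2970 K; t = 29.7.
G = 99.47·ln 29.7 − 161.1 = 99.47·3.3911 − 161.1 = 176.217.
Rounded: 176.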